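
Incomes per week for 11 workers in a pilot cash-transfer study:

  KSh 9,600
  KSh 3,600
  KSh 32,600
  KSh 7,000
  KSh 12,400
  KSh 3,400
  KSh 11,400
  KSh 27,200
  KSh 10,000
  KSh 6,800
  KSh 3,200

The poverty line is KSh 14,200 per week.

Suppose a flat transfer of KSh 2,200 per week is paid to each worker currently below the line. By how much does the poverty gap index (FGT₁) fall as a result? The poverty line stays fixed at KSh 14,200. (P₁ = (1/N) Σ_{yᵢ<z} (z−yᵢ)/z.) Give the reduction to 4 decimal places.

0.1242

Before: below the line — KSh 3,200, KSh 3,400, KSh 3,600, KSh 6,800, KSh 7,000, KSh 9,600, KSh 10,000, KSh 11,400, KSh 12,400; poverty gap index (FGT₁) = 0.386684.
After the KSh 2,200 transfer: below the line — KSh 5,400, KSh 5,600, KSh 5,800, KSh 9,000, KSh 9,200, KSh 11,800, KSh 12,200, KSh 13,600; poverty gap index (FGT₁) = 0.262484.
Reduction = 0.386684 − 0.262484 = 0.1242.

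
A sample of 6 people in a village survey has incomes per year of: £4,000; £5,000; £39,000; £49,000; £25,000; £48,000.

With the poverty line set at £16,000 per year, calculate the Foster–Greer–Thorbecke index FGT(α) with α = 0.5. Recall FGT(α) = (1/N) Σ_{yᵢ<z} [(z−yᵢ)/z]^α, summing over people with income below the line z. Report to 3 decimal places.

0.283

Incomes under z: £4,000, £5,000 (q = 2 of N = 6).
Shortfall ratios: (16000−4000)/16000 = 0.7500; (16000−5000)/16000 = 0.6875.
Raised to α = 0.5: 0.86603; 0.82916.
Sum = 1.695182; FGT(0.5) = 1.695182 / 6 = 0.283.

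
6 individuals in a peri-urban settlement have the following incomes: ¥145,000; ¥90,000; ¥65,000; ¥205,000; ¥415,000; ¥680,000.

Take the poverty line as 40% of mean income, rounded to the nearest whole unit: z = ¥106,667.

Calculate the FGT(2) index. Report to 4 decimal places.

Below the line: ¥65,000, ¥90,000 (q = 2 of N = 6).
Shortfall ratios: (106667−65000)/106667 = 0.3906; (106667−90000)/106667 = 0.1563.
Squared: 0.1526; 0.0244.
Sum = 0.177004; P₂ = 0.177004 / 6 = 0.0295.

0.0295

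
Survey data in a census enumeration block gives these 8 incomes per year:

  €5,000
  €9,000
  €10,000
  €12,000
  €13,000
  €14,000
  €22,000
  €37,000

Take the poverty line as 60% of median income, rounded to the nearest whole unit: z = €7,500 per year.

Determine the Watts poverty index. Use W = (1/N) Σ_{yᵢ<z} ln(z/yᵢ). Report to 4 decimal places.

Below the line: €5,000 (q = 1 of N = 8).
Log gaps: ln(7500/5000) = 0.4055.
W = 0.405465 / 8 = 0.0507.

0.0507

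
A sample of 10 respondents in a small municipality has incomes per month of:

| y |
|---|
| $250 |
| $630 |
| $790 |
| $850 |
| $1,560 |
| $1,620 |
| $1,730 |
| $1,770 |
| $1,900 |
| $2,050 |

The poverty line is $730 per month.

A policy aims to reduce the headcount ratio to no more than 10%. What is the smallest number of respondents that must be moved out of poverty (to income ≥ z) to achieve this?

Currently q = 2 of N = 10 are below the line (H = 0.200).
A headcount ratio of at most 10% allows at most ⌊0.10 × 10⌋ = 1 poor respondents.
So at least 2 − 1 = 1 must be lifted.

1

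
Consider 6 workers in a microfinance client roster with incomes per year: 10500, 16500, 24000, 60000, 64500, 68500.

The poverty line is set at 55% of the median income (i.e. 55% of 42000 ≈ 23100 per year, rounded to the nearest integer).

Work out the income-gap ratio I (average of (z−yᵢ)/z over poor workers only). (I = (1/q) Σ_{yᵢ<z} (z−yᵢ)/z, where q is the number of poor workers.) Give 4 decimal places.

Poor units: 10500, 16500 (q = 2 of N = 6).
Relative gaps: 0.5455, 0.2857; sum = 0.831169.
The income-gap ratio divides by q (the poor only): 0.831169 / 2 = 0.4156.

0.4156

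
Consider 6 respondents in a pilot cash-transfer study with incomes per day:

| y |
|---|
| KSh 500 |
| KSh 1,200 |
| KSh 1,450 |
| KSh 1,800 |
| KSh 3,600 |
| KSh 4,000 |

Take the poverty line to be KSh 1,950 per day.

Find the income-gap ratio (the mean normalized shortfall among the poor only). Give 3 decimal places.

Below the line: KSh 500, KSh 1,200, KSh 1,450, KSh 1,800 (q = 4 of N = 6).
Relative gaps: 0.7436, 0.3846, 0.2564, 0.0769; sum = 1.461538.
The income-gap ratio divides by q (the poor only): 1.461538 / 4 = 0.365.

0.365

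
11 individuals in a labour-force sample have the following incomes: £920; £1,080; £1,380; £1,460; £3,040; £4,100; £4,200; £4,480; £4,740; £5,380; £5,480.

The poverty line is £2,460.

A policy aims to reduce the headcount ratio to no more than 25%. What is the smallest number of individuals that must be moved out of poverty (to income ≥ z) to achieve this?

Currently q = 4 of N = 11 are below the line (H = 0.364).
A headcount ratio of at most 25% allows at most ⌊0.25 × 11⌋ = 2 poor individuals.
So at least 4 − 2 = 2 must be lifted.

2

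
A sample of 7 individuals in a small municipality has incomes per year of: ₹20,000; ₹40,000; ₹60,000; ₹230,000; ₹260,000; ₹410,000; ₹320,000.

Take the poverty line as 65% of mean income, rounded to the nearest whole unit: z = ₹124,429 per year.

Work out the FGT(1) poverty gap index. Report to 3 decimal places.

Below z: ₹20,000, ₹40,000, ₹60,000 (q = 3 of N = 7).
Relative gaps: (124429−20000)/124429 = 0.8393; (124429−40000)/124429 = 0.6785; (124429−60000)/124429 = 0.5178.
Sum of shortfalls = 2.035595; P₁ averages over all N: 2.035595 / 7 = 0.291.

0.291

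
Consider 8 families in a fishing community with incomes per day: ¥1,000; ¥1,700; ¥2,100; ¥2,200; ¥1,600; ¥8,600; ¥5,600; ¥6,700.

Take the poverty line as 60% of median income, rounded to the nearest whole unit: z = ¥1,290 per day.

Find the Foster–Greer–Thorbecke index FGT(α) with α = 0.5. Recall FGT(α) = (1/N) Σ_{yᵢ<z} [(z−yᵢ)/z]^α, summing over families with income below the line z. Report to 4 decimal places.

0.0593

Below the line: ¥1,000 (q = 1 of N = 8).
Gap ratios (z−y)/z: (1290−1000)/1290 = 0.2248.
Raised to α = 0.5: 0.47414.
Sum = 0.474137; FGT(0.5) = 0.474137 / 8 = 0.0593.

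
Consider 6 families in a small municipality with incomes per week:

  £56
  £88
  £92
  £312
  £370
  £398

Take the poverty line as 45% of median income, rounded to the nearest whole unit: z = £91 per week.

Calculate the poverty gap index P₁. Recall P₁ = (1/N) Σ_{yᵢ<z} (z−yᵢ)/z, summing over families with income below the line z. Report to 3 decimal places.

0.070

Below the line: £56, £88 (q = 2 of N = 6).
Normalized shortfalls: (91−56)/91 = 0.3846; (91−88)/91 = 0.0330.
Sum of shortfalls = 0.417582; P₁ averages over all N: 0.417582 / 6 = 0.070.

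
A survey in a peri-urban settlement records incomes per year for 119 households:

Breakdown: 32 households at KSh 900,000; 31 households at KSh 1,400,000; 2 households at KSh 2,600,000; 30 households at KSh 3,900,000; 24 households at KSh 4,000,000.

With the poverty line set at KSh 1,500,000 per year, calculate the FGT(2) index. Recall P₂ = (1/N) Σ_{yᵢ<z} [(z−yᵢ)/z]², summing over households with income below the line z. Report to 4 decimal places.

0.0442

Incomes under z: 32×KSh 900,000, 31×KSh 1,400,000 (q = 63 of N = 119).
Shortfall ratios: (1500000−900000)/1500000 = 0.4000 (×32); (1500000−1400000)/1500000 = 0.0667 (×31).
Squared: 0.1600 (×32); 0.0044 (×31).
Sum = 5.257778; P₂ = 5.257778 / 119 = 0.0442.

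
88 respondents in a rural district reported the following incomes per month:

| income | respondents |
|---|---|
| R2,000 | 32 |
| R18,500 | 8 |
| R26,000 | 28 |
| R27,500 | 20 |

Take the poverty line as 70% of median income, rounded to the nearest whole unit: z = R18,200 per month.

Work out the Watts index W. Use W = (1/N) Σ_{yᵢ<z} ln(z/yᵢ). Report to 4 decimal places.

0.8030

Poor units: 32×R2,000 (q = 32 of N = 88).
Log gaps: ln(18200/2000) = 2.2083 (×32).
W = 70.664781 / 88 = 0.8030.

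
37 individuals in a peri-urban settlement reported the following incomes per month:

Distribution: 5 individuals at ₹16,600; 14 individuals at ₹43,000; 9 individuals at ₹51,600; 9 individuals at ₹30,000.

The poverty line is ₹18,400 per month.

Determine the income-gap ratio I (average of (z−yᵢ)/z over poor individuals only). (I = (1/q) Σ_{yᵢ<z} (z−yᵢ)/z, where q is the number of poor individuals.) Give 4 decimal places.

Incomes under z: 5×₹16,600 (q = 5 of N = 37).
Shortfall ratios (z−y)/z: 0.0978 (×5); sum = 0.489130.
The income-gap ratio divides by q (the poor only): 0.489130 / 5 = 0.0978.

0.0978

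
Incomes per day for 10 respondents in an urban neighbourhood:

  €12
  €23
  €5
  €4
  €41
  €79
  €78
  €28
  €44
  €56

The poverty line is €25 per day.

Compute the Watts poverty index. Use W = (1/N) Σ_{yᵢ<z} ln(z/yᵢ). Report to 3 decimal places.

Below z: €4, €5, €12, €23 (q = 4 of N = 10).
Log gaps: ln(25/4) = 1.8326; ln(25/5) = 1.6094; ln(25/12) = 0.7340; ln(25/23) = 0.0834.
W = 4.259370 / 10 = 0.426.

0.426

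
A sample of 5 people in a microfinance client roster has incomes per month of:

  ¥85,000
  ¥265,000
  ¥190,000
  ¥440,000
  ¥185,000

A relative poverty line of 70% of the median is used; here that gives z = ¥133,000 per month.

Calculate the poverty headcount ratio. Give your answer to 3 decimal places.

0.200

1 of the 5 people have income below ¥133,000.
H = 1/5 = 0.200.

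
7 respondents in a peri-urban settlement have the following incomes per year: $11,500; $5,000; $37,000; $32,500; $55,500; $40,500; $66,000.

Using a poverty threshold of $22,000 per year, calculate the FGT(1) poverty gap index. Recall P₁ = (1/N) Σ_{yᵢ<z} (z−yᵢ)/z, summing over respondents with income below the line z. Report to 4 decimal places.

Poor units: $5,000, $11,500 (q = 2 of N = 7).
Gap ratios (z−y)/z: (22000−5000)/22000 = 0.7727; (22000−11500)/22000 = 0.4773.
Sum of shortfalls = 1.250000; P₁ averages over all N: 1.250000 / 7 = 0.1786.

0.1786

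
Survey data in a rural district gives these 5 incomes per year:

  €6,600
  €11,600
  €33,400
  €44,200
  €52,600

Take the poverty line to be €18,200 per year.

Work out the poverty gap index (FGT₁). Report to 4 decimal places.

Below the line: €6,600, €11,600 (q = 2 of N = 5).
Relative gaps: (18200−6600)/18200 = 0.6374; (18200−11600)/18200 = 0.3626.
Σ = 1.000000. Dividing by the full population N = 5 gives P₁ = 0.2000.

0.2000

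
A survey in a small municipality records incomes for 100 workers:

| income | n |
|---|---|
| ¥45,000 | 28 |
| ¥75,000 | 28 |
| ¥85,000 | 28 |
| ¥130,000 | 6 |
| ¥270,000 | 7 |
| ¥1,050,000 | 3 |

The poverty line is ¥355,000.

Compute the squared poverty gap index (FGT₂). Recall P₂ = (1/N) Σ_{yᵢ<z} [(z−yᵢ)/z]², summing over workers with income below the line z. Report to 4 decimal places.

Incomes under z: 28×¥45,000, 28×¥75,000, 28×¥85,000, 6×¥130,000, 7×¥270,000 (q = 97 of N = 100).
Gap ratios (z−y)/z: (355000−45000)/355000 = 0.8732 (×28); (355000−75000)/355000 = 0.7887 (×28); (355000−85000)/355000 = 0.7606 (×28); (355000−130000)/355000 = 0.6338 (×6); (355000−270000)/355000 = 0.2394 (×7).
Squared: 0.7625 (×28); 0.6221 (×28); 0.5785 (×28); 0.4017 (×6); 0.0573 (×7).
Sum = 57.778417; P₂ = 57.778417 / 100 = 0.5778.

0.5778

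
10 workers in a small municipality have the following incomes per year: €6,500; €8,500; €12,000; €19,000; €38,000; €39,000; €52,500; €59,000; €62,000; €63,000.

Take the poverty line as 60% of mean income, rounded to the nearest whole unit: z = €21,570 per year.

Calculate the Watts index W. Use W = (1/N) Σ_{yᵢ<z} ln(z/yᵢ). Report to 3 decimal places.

0.284

Poor units: €6,500, €8,500, €12,000, €19,000 (q = 4 of N = 10).
Log gaps: ln(21570/6500) = 1.1995; ln(21570/8500) = 0.9312; ln(21570/12000) = 0.5864; ln(21570/19000) = 0.1269.
W = 2.844000 / 10 = 0.284.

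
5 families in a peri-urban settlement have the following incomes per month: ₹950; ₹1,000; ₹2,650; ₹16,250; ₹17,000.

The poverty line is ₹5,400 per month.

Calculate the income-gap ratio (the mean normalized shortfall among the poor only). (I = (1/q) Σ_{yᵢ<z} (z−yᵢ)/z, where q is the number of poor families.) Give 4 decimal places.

Incomes under z: ₹950, ₹1,000, ₹2,650 (q = 3 of N = 5).
Relative gaps: 0.8241, 0.8148, 0.5093; sum = 2.148148.
The income-gap ratio divides by q (the poor only): 2.148148 / 3 = 0.7160.

0.7160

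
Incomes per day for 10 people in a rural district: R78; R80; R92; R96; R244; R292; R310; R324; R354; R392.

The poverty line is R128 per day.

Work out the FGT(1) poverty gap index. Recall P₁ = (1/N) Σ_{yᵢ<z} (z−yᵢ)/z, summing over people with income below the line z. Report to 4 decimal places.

Below the line: R78, R80, R92, R96 (q = 4 of N = 10).
Shortfall ratios: (128−78)/128 = 0.3906; (128−80)/128 = 0.3750; (128−92)/128 = 0.2812; (128−96)/128 = 0.2500.
Σ = 1.296875. Dividing by the full population N = 10 gives P₁ = 0.1297.

0.1297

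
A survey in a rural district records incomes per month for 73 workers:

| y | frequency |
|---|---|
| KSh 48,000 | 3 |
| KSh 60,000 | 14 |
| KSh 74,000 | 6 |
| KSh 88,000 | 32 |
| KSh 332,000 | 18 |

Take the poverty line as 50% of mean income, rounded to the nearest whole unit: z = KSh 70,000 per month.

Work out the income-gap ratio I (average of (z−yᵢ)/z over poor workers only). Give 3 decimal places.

Poor units: 3×KSh 48,000, 14×KSh 60,000 (q = 17 of N = 73).
Relative gaps: 0.3143 (×3), 0.1429 (×14); sum = 2.942857.
I averages over the q = 17 poor units only: 2.942857 / 17 = 0.173.

0.173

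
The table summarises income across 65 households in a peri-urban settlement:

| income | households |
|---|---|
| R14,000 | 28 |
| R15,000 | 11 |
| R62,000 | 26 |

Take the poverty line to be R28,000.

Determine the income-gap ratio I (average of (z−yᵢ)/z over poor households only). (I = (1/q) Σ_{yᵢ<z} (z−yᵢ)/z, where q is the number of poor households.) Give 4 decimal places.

Below the line: 28×R14,000, 11×R15,000 (q = 39 of N = 65).
Relative gaps: 0.5000 (×28), 0.4643 (×11); sum = 19.107143.
I averages over the q = 39 poor units only: 19.107143 / 39 = 0.4899.

0.4899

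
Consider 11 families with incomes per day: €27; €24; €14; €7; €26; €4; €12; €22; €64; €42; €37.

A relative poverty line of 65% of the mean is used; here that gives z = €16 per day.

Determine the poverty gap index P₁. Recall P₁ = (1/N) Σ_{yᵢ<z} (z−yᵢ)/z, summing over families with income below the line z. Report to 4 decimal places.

Below z: €4, €7, €12, €14 (q = 4 of N = 11).
Relative gaps: (16−4)/16 = 0.7500; (16−7)/16 = 0.5625; (16−12)/16 = 0.2500; (16−14)/16 = 0.1250.
Σ = 1.687500. Dividing by the full population N = 11 gives P₁ = 0.1534.

0.1534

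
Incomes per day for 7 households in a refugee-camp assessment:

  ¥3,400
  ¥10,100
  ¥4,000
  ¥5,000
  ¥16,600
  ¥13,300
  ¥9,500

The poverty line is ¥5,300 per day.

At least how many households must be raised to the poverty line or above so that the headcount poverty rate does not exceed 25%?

2

3 of the 7 households are poor, so H = 3/7 = 0.429.
A headcount ratio of at most 25% allows at most ⌊0.25 × 7⌋ = 1 poor households.
So at least 3 − 1 = 2 must be lifted.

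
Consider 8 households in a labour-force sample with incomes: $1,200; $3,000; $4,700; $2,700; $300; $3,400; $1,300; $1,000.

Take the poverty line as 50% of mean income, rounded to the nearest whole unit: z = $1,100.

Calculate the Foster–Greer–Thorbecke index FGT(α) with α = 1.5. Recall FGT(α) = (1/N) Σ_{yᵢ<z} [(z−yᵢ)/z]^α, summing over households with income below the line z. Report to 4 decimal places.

Incomes under z: $300, $1,000 (q = 2 of N = 8).
Normalized shortfalls: (1100−300)/1100 = 0.7273; (1100−1000)/1100 = 0.0909.
Raised to α = 1.5: 0.62022; 0.02741.
Sum = 0.647630; FGT(1.5) = 0.647630 / 8 = 0.0810.

0.0810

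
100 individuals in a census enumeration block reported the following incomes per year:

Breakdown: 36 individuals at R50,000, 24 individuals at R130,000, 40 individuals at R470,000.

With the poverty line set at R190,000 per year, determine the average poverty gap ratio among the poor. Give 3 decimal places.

0.568

Incomes under z: 36×R50,000, 24×R130,000 (q = 60 of N = 100).
Relative gaps: 0.7368 (×36), 0.3158 (×24); sum = 34.105263.
The income-gap ratio divides by q (the poor only): 34.105263 / 60 = 0.568.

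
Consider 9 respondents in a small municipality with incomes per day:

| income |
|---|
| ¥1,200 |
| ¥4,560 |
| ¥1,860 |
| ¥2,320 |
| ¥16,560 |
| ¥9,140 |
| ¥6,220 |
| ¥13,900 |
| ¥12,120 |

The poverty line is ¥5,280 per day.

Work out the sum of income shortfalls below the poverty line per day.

Poor units: ¥1,200, ¥1,860, ¥2,320, ¥4,560 (q = 4 of N = 9).
Individual gaps: 5280−1200 = 4080; 5280−1860 = 3420; 5280−2320 = 2960; 5280−4560 = 720.
Aggregate gap = ¥11,180.

¥11,180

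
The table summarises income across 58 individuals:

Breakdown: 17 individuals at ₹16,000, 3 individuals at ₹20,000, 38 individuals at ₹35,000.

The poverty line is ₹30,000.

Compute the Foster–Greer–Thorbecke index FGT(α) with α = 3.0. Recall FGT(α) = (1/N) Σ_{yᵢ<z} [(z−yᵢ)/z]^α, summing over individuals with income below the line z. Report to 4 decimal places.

0.0317

Below the line: 17×₹16,000, 3×₹20,000 (q = 20 of N = 58).
Normalized shortfalls: (30000−16000)/30000 = 0.4667 (×17); (30000−20000)/30000 = 0.3333 (×3).
Raised to α = 3.0: 0.10163 (×17); 0.03704 (×3).
Sum = 1.838815; FGT(3.0) = 1.838815 / 58 = 0.0317.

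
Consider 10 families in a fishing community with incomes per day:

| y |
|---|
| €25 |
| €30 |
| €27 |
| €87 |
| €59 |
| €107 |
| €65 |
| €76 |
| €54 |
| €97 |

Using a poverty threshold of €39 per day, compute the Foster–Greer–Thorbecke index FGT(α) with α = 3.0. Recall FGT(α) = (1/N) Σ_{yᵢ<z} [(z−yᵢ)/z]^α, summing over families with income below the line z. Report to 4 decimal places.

0.0088

Below the line: €25, €27, €30 (q = 3 of N = 10).
Normalized shortfalls: (39−25)/39 = 0.3590; (39−27)/39 = 0.3077; (39−30)/39 = 0.2308.
Raised to α = 3.0: 0.04626; 0.02913; 0.01229.
Sum = 0.087678; FGT(3.0) = 0.087678 / 10 = 0.0088.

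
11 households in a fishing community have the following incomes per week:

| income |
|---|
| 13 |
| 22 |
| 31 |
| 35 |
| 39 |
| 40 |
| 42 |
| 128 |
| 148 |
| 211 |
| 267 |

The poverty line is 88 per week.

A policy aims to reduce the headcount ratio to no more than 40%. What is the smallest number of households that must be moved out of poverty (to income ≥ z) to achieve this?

3

7 of the 11 households are poor, so H = 7/11 = 0.636.
A headcount ratio of at most 40% allows at most ⌊0.40 × 11⌋ = 4 poor households.
So at least 7 − 4 = 3 must be lifted.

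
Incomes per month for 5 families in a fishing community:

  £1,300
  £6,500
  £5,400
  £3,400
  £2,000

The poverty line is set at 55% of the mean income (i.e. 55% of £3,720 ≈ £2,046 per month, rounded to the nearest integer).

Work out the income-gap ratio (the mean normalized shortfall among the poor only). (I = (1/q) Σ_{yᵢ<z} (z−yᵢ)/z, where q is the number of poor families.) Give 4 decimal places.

Below z: £1,300, £2,000 (q = 2 of N = 5).
Shortfall ratios (z−y)/z: 0.3646, 0.0225; sum = 0.387097.
I averages over the q = 2 poor units only: 0.387097 / 2 = 0.1935.

0.1935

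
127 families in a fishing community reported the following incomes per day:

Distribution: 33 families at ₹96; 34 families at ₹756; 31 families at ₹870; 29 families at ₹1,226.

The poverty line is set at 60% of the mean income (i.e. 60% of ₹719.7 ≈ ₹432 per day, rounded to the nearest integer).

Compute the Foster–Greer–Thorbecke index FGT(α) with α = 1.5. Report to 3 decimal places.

Poor units: 33×₹96 (q = 33 of N = 127).
Normalized shortfalls: (432−96)/432 = 0.7778 (×33).
Raised to α = 1.5: 0.68594 (×33).
Sum = 22.635872; FGT(1.5) = 22.635872 / 127 = 0.178.

0.178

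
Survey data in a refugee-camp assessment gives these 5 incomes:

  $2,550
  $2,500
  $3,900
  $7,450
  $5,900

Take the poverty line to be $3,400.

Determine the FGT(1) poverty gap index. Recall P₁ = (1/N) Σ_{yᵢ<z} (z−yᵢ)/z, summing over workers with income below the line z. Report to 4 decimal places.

Below the line: $2,500, $2,550 (q = 2 of N = 5).
Shortfall ratios: (3400−2500)/3400 = 0.2647; (3400−2550)/3400 = 0.2500.
Sum of shortfalls = 0.514706; P₁ averages over all N: 0.514706 / 5 = 0.1029.

0.1029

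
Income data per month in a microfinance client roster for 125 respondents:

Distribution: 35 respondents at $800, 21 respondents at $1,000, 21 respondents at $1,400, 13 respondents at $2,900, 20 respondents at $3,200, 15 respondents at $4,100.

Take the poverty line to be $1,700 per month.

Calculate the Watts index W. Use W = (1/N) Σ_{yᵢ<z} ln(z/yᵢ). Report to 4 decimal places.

0.3328

Below the line: 35×$800, 21×$1,000, 21×$1,400 (q = 77 of N = 125).
Log shortfalls: ln(1700/800) = 0.7538 (×35); ln(1700/1000) = 0.5306 (×21); ln(1700/1400) = 0.1942 (×21).
W = 41.602483 / 125 = 0.3328.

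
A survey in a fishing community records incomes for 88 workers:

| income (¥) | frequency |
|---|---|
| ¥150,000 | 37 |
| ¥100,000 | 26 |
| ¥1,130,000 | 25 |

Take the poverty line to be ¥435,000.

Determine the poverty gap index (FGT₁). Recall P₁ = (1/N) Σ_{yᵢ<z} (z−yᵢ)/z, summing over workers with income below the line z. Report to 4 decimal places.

Below the line: 26×¥100,000, 37×¥150,000 (q = 63 of N = 88).
Shortfall ratios: (435000−100000)/435000 = 0.7701 (×26); (435000−150000)/435000 = 0.6552 (×37).
Sum of shortfalls = 44.264368; P₁ averages over all N: 44.264368 / 88 = 0.5030.

0.5030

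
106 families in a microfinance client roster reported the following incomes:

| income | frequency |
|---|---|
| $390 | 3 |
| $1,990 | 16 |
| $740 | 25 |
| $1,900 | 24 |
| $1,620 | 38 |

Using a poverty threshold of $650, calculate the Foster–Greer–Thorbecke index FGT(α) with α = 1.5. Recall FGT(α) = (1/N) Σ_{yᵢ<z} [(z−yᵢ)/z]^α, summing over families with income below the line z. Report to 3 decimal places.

Below the line: 3×$390 (q = 3 of N = 106).
Shortfall ratios: (650−390)/650 = 0.4000 (×3).
Raised to α = 1.5: 0.25298 (×3).
Sum = 0.758947; FGT(1.5) = 0.758947 / 106 = 0.007.

0.007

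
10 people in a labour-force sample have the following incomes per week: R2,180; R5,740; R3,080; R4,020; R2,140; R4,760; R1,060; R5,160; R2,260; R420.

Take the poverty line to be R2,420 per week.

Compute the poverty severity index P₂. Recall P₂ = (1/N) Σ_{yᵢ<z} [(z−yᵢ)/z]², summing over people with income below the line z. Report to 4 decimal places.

0.1026

Below z: R420, R1,060, R2,140, R2,180, R2,260 (q = 5 of N = 10).
Relative gaps: (2420−420)/2420 = 0.8264; (2420−1060)/2420 = 0.5620; (2420−2140)/2420 = 0.1157; (2420−2180)/2420 = 0.0992; (2420−2260)/2420 = 0.0661.
Squared: 0.6830; 0.3158; 0.0134; 0.0098; 0.0044.
Sum = 1.026433; P₂ = 1.026433 / 10 = 0.1026.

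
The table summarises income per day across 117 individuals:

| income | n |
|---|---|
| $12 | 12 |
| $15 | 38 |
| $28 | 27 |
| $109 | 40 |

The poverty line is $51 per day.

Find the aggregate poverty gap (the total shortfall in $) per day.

Incomes under z: 12×$12, 38×$15, 27×$28 (q = 77 of N = 117).
Individual gaps: 12×(51−12) = 468; 38×(51−15) = 1368; 27×(51−28) = 621.
Aggregate gap = $2,457.

$2,457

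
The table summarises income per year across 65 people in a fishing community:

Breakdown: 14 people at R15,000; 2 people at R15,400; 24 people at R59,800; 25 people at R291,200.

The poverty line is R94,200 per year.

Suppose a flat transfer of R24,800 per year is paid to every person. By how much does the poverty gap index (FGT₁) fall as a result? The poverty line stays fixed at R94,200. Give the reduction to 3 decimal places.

0.162

Before: below the line — 14×R15,000, 2×R15,400, 24×R59,800; poverty gap index (FGT₁) = 0.34166.
After the R24,800 transfer: below the line — 14×R39,800, 2×R40,200, 24×R84,600; poverty gap index (FGT₁) = 0.17965.
Reduction = 0.34166 − 0.17965 = 0.162.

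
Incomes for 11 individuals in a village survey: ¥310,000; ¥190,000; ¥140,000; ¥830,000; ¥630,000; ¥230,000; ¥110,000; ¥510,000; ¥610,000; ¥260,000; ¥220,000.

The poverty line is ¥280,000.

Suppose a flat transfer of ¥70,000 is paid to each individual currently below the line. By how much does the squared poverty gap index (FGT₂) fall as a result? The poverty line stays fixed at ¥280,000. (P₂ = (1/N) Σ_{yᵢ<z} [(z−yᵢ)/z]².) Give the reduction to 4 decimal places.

Before: below the line — ¥110,000, ¥140,000, ¥190,000, ¥220,000, ¥230,000, ¥260,000; squared poverty gap index (FGT₂) = 0.073168.
After the ¥70,000 transfer: below the line — ¥180,000, ¥210,000, ¥260,000; squared poverty gap index (FGT₂) = 0.017741.
Reduction = 0.073168 − 0.017741 = 0.0554.

0.0554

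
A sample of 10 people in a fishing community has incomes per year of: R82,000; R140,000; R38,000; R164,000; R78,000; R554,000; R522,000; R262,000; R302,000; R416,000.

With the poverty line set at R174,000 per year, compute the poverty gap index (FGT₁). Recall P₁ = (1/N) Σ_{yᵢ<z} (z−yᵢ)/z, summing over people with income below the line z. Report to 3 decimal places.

0.211

Poor units: R38,000, R78,000, R82,000, R140,000, R164,000 (q = 5 of N = 10).
Normalized shortfalls: (174000−38000)/174000 = 0.7816; (174000−78000)/174000 = 0.5517; (174000−82000)/174000 = 0.5287; (174000−140000)/174000 = 0.1954; (174000−164000)/174000 = 0.0575.
Σ = 2.114943. Dividing by the full population N = 10 gives P₁ = 0.211.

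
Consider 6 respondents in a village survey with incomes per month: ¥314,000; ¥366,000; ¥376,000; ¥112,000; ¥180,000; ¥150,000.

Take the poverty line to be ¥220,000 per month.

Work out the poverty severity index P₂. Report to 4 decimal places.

Below the line: ¥112,000, ¥150,000, ¥180,000 (q = 3 of N = 6).
Gap ratios (z−y)/z: (220000−112000)/220000 = 0.4909; (220000−150000)/220000 = 0.3182; (220000−180000)/220000 = 0.1818.
Squared: 0.2410; 0.1012; 0.0331.
Sum = 0.375289; P₂ = 0.375289 / 6 = 0.0625.

0.0625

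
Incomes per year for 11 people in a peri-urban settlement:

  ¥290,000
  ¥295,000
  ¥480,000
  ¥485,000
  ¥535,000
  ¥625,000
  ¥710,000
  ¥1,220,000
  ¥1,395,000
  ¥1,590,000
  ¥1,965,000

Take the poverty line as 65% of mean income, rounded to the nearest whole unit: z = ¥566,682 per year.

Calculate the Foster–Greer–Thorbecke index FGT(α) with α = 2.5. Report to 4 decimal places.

0.0312

Incomes under z: ¥290,000, ¥295,000, ¥480,000, ¥485,000, ¥535,000 (q = 5 of N = 11).
Relative gaps: (566682−290000)/566682 = 0.4882; (566682−295000)/566682 = 0.4794; (566682−480000)/566682 = 0.1530; (566682−485000)/566682 = 0.1441; (566682−535000)/566682 = 0.0559.
Raised to α = 2.5: 0.16657; 0.15915; 0.00915; 0.00789; 0.00074.
Sum = 0.343500; FGT(2.5) = 0.343500 / 11 = 0.0312.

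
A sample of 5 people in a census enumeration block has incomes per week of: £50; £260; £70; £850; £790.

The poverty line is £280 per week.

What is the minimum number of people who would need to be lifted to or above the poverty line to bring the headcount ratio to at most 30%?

2

3 of the 5 people are poor, so H = 3/5 = 0.600.
A headcount ratio of at most 30% allows at most ⌊0.30 × 5⌋ = 1 poor people.
So at least 3 − 1 = 2 must be lifted.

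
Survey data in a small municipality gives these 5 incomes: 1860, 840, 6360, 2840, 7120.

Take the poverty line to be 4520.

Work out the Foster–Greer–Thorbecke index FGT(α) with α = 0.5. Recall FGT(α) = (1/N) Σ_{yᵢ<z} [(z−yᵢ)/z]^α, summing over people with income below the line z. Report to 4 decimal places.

Below z: 840, 1860, 2840 (q = 3 of N = 5).
Normalized shortfalls: (4520−840)/4520 = 0.8142; (4520−1860)/4520 = 0.5885; (4520−2840)/4520 = 0.3717.
Raised to α = 0.5: 0.90231; 0.76713; 0.60966.
Sum = 2.279099; FGT(0.5) = 2.279099 / 5 = 0.4558.

0.4558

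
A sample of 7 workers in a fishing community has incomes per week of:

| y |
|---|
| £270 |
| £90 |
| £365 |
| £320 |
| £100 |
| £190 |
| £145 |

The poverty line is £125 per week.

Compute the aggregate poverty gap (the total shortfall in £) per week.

£60

Incomes under z: £90, £100 (q = 2 of N = 7).
Individual gaps: 125−90 = 35; 125−100 = 25.
Aggregate gap = £60.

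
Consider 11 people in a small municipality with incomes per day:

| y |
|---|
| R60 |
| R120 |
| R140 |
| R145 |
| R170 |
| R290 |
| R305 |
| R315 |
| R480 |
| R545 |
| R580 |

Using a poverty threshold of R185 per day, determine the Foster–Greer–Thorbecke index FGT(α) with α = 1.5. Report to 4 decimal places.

0.0916

Incomes under z: R60, R120, R140, R145, R170 (q = 5 of N = 11).
Normalized shortfalls: (185−60)/185 = 0.6757; (185−120)/185 = 0.3514; (185−140)/185 = 0.2432; (185−145)/185 = 0.2162; (185−170)/185 = 0.0811.
Raised to α = 1.5: 0.55540; 0.20826; 0.11997; 0.10054; 0.02309.
Sum = 1.007258; FGT(1.5) = 1.007258 / 11 = 0.0916.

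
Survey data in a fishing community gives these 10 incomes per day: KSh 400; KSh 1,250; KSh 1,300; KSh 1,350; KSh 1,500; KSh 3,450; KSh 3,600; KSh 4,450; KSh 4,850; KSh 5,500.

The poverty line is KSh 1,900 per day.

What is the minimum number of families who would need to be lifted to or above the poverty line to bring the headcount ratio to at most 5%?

Currently q = 5 of N = 10 are below the line (H = 0.500).
A headcount ratio of at most 5% allows at most ⌊0.05 × 10⌋ = 0 poor families.
So at least 5 − 0 = 5 must be lifted.

5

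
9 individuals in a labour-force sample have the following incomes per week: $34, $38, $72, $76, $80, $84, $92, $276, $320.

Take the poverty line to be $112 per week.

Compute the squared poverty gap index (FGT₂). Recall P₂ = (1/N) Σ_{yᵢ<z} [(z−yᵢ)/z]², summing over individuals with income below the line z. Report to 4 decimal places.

Below the line: $34, $38, $72, $76, $80, $84, $92 (q = 7 of N = 9).
Normalized shortfalls: (112−34)/112 = 0.6964; (112−38)/112 = 0.6607; (112−72)/112 = 0.3571; (112−76)/112 = 0.3214; (112−80)/112 = 0.2857; (112−84)/112 = 0.2500; (112−92)/112 = 0.1786.
Squared: 0.4850; 0.4365; 0.1276; 0.1033; 0.0816; 0.0625; 0.0319.
Sum = 1.328444; P₂ = 1.328444 / 9 = 0.1476.

0.1476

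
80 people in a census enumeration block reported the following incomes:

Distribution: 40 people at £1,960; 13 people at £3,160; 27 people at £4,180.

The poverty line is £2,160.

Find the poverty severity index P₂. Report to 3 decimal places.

0.004

Below z: 40×£1,960 (q = 40 of N = 80).
Gap ratios (z−y)/z: (2160−1960)/2160 = 0.0926 (×40).
Squared: 0.0086 (×40).
Sum = 0.342936; P₂ = 0.342936 / 80 = 0.004.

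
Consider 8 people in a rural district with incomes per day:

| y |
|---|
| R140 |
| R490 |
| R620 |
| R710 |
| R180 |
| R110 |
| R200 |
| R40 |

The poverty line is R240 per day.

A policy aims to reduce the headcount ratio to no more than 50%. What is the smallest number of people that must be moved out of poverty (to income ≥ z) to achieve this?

1

5 of the 8 people are poor, so H = 5/8 = 0.625.
A headcount ratio of at most 50% allows at most ⌊0.50 × 8⌋ = 4 poor people.
So at least 5 − 4 = 1 must be lifted.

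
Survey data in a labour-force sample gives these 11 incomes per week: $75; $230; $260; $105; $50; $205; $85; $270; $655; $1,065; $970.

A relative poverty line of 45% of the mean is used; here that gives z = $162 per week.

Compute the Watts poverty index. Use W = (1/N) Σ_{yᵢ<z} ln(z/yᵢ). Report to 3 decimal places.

0.275

Poor units: $50, $75, $85, $105 (q = 4 of N = 11).
Log shortfalls: ln(162/50) = 1.1756; ln(162/75) = 0.7701; ln(162/85) = 0.6449; ln(162/105) = 0.4336.
W = 3.024263 / 11 = 0.275.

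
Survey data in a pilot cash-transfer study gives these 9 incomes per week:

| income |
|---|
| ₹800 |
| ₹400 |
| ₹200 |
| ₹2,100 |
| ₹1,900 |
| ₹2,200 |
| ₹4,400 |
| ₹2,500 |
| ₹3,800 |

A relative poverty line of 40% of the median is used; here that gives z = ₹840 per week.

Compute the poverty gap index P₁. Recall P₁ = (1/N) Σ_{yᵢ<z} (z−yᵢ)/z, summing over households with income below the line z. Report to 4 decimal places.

Below the line: ₹200, ₹400, ₹800 (q = 3 of N = 9).
Relative gaps: (840−200)/840 = 0.7619; (840−400)/840 = 0.5238; (840−800)/840 = 0.0476.
Sum of shortfalls = 1.333333; P₁ averages over all N: 1.333333 / 9 = 0.1481.

0.1481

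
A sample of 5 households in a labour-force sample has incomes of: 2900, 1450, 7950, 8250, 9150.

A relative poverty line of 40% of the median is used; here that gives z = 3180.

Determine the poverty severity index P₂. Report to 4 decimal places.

0.0607

Incomes under z: 1450, 2900 (q = 2 of N = 5).
Relative gaps: (3180−1450)/3180 = 0.5440; (3180−2900)/3180 = 0.0881.
Squared: 0.2960; 0.0078.
Sum = 0.303716; P₂ = 0.303716 / 5 = 0.0607.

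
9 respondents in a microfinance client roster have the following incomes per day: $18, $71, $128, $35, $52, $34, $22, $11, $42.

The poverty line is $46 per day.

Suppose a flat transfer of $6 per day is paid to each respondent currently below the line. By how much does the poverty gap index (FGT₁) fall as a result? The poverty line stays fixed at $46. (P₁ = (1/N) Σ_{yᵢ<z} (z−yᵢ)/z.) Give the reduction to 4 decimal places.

Before: below the line — $11, $18, $22, $34, $35, $42; poverty gap index (FGT₁) = 0.275362.
After the $6 transfer: below the line — $17, $24, $28, $40, $41; poverty gap index (FGT₁) = 0.193237.
Reduction = 0.275362 − 0.193237 = 0.0821.

0.0821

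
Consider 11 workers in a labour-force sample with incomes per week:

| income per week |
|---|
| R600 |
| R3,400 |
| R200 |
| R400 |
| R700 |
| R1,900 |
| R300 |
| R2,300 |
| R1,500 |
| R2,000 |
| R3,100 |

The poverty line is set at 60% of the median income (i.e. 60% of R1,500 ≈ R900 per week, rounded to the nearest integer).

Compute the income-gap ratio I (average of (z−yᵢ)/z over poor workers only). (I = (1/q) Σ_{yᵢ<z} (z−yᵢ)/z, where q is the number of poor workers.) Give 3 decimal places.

Below z: R200, R300, R400, R600, R700 (q = 5 of N = 11).
Shortfall ratios (z−y)/z: 0.7778, 0.6667, 0.5556, 0.3333, 0.2222; sum = 2.555556.
The income-gap ratio divides by q (the poor only): 2.555556 / 5 = 0.511.

0.511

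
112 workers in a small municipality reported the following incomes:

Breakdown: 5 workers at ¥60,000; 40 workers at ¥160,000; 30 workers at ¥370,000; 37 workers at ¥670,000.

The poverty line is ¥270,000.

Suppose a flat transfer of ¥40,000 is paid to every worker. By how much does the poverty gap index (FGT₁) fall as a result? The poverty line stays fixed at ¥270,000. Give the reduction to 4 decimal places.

Before: below the line — 5×¥60,000, 40×¥160,000; poverty gap index (FGT₁) = 0.180225.
After the ¥40,000 transfer: below the line — 5×¥100,000, 40×¥200,000; poverty gap index (FGT₁) = 0.120701.
Reduction = 0.180225 − 0.120701 = 0.0595.

0.0595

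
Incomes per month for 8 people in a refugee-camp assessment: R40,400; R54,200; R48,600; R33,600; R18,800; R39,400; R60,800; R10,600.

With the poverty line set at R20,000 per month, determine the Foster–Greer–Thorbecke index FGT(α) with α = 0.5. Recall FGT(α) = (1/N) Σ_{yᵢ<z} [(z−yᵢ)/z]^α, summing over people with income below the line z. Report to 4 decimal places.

Incomes under z: R10,600, R18,800 (q = 2 of N = 8).
Gap ratios (z−y)/z: (20000−10600)/20000 = 0.4700; (20000−18800)/20000 = 0.0600.
Raised to α = 0.5: 0.68557; 0.24495.
Sum = 0.930514; FGT(0.5) = 0.930514 / 8 = 0.1163.

0.1163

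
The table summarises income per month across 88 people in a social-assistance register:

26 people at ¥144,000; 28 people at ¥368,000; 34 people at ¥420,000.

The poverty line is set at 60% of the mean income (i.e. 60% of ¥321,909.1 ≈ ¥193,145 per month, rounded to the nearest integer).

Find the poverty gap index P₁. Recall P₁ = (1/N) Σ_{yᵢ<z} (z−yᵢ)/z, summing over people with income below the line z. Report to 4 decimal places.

Below the line: 26×¥144,000 (q = 26 of N = 88).
Gap ratios (z−y)/z: (193145−144000)/193145 = 0.2544 (×26).
Σ = 6.615600. Dividing by the full population N = 88 gives P₁ = 0.0752.

0.0752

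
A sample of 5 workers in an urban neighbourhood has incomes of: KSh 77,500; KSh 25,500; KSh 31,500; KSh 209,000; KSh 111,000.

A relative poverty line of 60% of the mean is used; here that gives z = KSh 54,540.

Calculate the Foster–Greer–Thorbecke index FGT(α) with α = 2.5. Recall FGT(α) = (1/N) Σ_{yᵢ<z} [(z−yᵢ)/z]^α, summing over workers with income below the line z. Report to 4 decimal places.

Below z: KSh 25,500, KSh 31,500 (q = 2 of N = 5).
Normalized shortfalls: (54540−25500)/54540 = 0.5325; (54540−31500)/54540 = 0.4224.
Raised to α = 2.5: 0.20687; 0.11599.
Sum = 0.322862; FGT(2.5) = 0.322862 / 5 = 0.0646.

0.0646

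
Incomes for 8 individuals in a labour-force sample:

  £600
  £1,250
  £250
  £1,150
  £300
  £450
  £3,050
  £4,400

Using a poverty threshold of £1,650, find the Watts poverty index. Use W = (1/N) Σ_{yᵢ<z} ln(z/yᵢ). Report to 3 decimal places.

Poor units: £250, £300, £450, £600, £1,150, £1,250 (q = 6 of N = 8).
Log shortfalls: ln(1650/250) = 1.8871; ln(1650/300) = 1.7047; ln(1650/450) = 1.2993; ln(1650/600) = 1.0116; ln(1650/1150) = 0.3610; ln(1650/1250) = 0.2776.
W = 6.541347 / 8 = 0.818.

0.818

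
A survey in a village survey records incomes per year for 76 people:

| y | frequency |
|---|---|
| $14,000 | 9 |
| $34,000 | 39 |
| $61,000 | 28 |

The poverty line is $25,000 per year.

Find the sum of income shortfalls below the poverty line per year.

$99,000

Poor units: 9×$14,000 (q = 9 of N = 76).
Individual gaps: 9×(25000−14000) = 99000.
Aggregate gap = $99,000.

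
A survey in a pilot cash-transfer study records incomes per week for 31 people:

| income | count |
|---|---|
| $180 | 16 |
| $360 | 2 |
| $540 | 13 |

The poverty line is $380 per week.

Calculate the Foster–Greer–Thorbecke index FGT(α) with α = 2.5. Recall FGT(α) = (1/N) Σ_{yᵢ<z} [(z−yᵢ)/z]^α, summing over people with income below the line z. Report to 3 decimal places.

0.104

Below z: 16×$180, 2×$360 (q = 18 of N = 31).
Shortfall ratios: (380−180)/380 = 0.5263 (×16); (380−360)/380 = 0.0526 (×2).
Raised to α = 2.5: 0.20096 (×16); 0.00064 (×2).
Sum = 3.216678; FGT(2.5) = 3.216678 / 31 = 0.104.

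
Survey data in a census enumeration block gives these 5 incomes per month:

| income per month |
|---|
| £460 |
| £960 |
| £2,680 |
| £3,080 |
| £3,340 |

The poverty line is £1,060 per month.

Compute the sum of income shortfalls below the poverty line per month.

£700

Below the line: £460, £960 (q = 2 of N = 5).
Individual gaps: 1060−460 = 600; 1060−960 = 100.
Aggregate gap = £700.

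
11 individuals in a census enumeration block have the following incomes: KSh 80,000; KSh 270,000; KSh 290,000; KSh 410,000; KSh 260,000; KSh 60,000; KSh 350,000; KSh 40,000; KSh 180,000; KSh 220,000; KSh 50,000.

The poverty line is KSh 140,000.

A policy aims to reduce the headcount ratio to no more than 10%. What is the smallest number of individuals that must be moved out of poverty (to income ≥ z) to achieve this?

3

4 of the 11 individuals are poor, so H = 4/11 = 0.364.
A headcount ratio of at most 10% allows at most ⌊0.10 × 11⌋ = 1 poor individuals.
So at least 4 − 1 = 3 must be lifted.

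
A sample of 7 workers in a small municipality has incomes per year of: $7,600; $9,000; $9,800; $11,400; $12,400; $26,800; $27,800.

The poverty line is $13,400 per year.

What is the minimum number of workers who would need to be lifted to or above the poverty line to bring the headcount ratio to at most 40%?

Currently q = 5 of N = 7 are below the line (H = 0.714).
A headcount ratio of at most 40% allows at most ⌊0.40 × 7⌋ = 2 poor workers.
So at least 5 − 2 = 3 must be lifted.

3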